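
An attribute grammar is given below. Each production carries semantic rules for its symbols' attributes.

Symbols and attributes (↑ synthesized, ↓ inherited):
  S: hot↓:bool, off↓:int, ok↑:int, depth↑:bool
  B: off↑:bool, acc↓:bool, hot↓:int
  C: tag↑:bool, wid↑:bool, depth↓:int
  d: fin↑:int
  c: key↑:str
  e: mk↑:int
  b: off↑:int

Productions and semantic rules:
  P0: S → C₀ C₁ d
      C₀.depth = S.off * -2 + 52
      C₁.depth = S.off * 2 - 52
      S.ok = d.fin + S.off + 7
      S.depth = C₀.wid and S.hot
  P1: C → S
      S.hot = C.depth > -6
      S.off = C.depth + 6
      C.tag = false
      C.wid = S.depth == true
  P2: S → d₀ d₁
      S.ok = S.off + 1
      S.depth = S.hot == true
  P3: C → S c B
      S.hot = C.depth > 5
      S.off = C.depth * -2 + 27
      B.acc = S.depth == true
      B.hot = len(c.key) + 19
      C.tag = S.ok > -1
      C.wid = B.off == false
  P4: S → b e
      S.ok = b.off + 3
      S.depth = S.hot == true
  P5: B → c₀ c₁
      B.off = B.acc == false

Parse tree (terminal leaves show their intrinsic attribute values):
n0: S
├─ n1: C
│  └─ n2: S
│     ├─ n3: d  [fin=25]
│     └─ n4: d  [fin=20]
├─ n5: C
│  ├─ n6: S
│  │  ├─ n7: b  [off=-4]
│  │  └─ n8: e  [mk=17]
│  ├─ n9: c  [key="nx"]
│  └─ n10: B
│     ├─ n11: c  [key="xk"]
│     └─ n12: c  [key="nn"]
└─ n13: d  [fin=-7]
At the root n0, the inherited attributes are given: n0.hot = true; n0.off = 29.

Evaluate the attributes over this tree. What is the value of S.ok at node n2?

1

1. n0.hot = true  [given at root]
2. n0.off = 29  [given at root]
3. n1.depth = -6  [S.off * -2 + 52]
4. n2.hot = false  [C.depth > -6]
5. n2.off = 0  [C.depth + 6]
6. n3.fin = 25  [terminal]
7. n4.fin = 20  [terminal]
8. n2.ok = 1  [S.off + 1]
9. n2.depth = false  [S.hot == true]
10. n1.tag = false  [false]
11. n1.wid = false  [S.depth == true]
12. n5.depth = 6  [S.off * 2 - 52]
13. n6.hot = true  [C.depth > 5]
14. n6.off = 15  [C.depth * -2 + 27]
15. n7.off = -4  [terminal]
16. n8.mk = 17  [terminal]
17. n6.ok = -1  [b.off + 3]
18. n6.depth = true  [S.hot == true]
19. n9.key = "nx"  [terminal]
20. n10.acc = true  [S.depth == true]
21. n10.hot = 21  [len(c.key) + 19]
22. n11.key = "xk"  [terminal]
23. n12.key = "nn"  [terminal]
24. n10.off = false  [B.acc == false]
25. n5.tag = false  [S.ok > -1]
26. n5.wid = true  [B.off == false]
27. n13.fin = -7  [terminal]
28. n0.ok = 29  [d.fin + S.off + 7]
29. n0.depth = false  [C₀.wid and S.hot]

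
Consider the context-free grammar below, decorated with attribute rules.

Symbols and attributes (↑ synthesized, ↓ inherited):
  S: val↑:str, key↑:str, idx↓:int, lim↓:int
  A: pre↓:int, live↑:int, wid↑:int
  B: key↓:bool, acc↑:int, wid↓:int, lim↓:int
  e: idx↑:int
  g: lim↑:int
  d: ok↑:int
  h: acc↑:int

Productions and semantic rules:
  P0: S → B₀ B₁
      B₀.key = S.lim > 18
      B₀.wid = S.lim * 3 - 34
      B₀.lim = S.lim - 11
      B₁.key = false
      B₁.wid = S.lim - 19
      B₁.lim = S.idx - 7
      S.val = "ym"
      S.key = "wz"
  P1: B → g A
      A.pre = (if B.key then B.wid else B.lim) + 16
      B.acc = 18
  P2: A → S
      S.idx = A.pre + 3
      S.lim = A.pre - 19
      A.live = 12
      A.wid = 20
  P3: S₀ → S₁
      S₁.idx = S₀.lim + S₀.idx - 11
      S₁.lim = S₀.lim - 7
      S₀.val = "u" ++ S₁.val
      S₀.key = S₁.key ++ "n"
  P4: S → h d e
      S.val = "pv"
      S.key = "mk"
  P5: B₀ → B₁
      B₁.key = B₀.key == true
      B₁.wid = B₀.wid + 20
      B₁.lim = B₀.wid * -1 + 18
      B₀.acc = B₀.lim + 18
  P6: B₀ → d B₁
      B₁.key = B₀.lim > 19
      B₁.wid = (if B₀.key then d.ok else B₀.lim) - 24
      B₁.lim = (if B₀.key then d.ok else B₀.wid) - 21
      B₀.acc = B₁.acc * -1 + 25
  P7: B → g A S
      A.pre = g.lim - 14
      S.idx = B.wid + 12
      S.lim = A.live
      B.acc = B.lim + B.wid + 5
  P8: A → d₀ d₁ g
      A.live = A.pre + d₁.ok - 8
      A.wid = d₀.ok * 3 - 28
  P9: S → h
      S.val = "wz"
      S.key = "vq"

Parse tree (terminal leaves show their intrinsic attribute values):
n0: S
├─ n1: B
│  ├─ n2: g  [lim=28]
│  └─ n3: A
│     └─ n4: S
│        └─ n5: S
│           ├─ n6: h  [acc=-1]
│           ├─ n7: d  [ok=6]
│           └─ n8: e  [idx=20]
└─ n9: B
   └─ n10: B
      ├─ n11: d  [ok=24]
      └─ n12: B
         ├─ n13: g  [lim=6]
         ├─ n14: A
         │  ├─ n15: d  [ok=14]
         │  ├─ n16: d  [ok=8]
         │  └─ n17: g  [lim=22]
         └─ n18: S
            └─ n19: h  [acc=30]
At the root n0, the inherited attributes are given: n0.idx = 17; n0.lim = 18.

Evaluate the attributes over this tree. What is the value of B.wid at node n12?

1. n0.idx = 17  [given at root]
2. n0.lim = 18  [given at root]
3. n1.key = false  [S.lim > 18]
4. n1.wid = 20  [S.lim * 3 - 34]
5. n1.lim = 7  [S.lim - 11]
6. n2.lim = 28  [terminal]
7. n3.pre = 23  [(if B.key then B.wid else B.lim) + 16]
8. n4.idx = 26  [A.pre + 3]
9. n4.lim = 4  [A.pre - 19]
10. n5.idx = 19  [S₀.lim + S₀.idx - 11]
11. n5.lim = -3  [S₀.lim - 7]
12. n6.acc = -1  [terminal]
13. n7.ok = 6  [terminal]
14. n8.idx = 20  [terminal]
15. n5.val = "pv"  ["pv"]
16. n5.key = "mk"  ["mk"]
17. n4.val = "upv"  ["u" ++ S₁.val]
18. n4.key = "mkn"  [S₁.key ++ "n"]
19. n3.live = 12  [12]
20. n3.wid = 20  [20]
21. n1.acc = 18  [18]
22. n9.key = false  [false]
23. n9.wid = -1  [S.lim - 19]
24. n9.lim = 10  [S.idx - 7]
25. n10.key = false  [B₀.key == true]
26. n10.wid = 19  [B₀.wid + 20]
27. n10.lim = 19  [B₀.wid * -1 + 18]
28. n11.ok = 24  [terminal]
29. n12.key = false  [B₀.lim > 19]
30. n12.wid = -5  [(if B₀.key then d.ok else B₀.lim) - 24]
31. n12.lim = -2  [(if B₀.key then d.ok else B₀.wid) - 21]
32. n13.lim = 6  [terminal]
33. n14.pre = -8  [g.lim - 14]
34. n15.ok = 14  [terminal]
35. n16.ok = 8  [terminal]
36. n17.lim = 22  [terminal]
37. n14.live = -8  [A.pre + d₁.ok - 8]
38. n14.wid = 14  [d₀.ok * 3 - 28]
39. n18.idx = 7  [B.wid + 12]
40. n18.lim = -8  [A.live]
41. n19.acc = 30  [terminal]
42. n18.val = "wz"  ["wz"]
43. n18.key = "vq"  ["vq"]
44. n12.acc = -2  [B.lim + B.wid + 5]
45. n10.acc = 27  [B₁.acc * -1 + 25]
46. n9.acc = 28  [B₀.lim + 18]
47. n0.val = "ym"  ["ym"]
48. n0.key = "wz"  ["wz"]

-5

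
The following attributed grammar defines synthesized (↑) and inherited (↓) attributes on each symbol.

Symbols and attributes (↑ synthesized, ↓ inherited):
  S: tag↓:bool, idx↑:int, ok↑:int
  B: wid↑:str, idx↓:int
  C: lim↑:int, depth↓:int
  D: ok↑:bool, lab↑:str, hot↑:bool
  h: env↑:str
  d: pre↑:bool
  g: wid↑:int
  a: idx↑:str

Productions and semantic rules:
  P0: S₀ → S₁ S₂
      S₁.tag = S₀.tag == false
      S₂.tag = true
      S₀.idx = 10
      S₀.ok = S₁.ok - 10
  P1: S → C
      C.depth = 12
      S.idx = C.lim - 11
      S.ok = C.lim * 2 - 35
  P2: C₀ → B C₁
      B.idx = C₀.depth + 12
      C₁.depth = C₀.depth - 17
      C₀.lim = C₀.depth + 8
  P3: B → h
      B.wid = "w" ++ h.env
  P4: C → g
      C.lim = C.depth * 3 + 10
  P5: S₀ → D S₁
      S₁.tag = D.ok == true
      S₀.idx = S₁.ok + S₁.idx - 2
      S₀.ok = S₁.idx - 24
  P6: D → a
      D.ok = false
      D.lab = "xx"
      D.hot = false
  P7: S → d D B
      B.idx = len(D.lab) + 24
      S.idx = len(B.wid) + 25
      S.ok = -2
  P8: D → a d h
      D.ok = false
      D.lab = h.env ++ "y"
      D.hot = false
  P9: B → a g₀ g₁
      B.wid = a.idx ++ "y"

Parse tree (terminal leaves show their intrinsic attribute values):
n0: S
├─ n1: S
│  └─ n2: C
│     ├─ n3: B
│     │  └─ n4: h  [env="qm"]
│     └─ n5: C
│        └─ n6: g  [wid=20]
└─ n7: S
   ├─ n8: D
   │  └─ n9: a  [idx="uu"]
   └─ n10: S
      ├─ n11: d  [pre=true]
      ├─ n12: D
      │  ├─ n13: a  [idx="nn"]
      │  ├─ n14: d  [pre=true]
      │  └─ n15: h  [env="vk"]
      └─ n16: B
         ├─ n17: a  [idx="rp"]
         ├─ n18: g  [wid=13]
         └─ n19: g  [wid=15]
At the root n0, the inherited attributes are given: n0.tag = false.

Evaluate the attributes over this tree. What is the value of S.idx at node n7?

24

1. n0.tag = false  [given at root]
2. n1.tag = true  [S₀.tag == false]
3. n2.depth = 12  [12]
4. n3.idx = 24  [C₀.depth + 12]
5. n4.env = "qm"  [terminal]
6. n3.wid = "wqm"  ["w" ++ h.env]
7. n5.depth = -5  [C₀.depth - 17]
8. n6.wid = 20  [terminal]
9. n5.lim = -5  [C.depth * 3 + 10]
10. n2.lim = 20  [C₀.depth + 8]
11. n1.idx = 9  [C.lim - 11]
12. n1.ok = 5  [C.lim * 2 - 35]
13. n7.tag = true  [true]
14. n9.idx = "uu"  [terminal]
15. n8.ok = false  [false]
16. n8.lab = "xx"  ["xx"]
17. n8.hot = false  [false]
18. n10.tag = false  [D.ok == true]
19. n11.pre = true  [terminal]
20. n13.idx = "nn"  [terminal]
21. n14.pre = true  [terminal]
22. n15.env = "vk"  [terminal]
23. n12.ok = false  [false]
24. n12.lab = "vky"  [h.env ++ "y"]
25. n12.hot = false  [false]
26. n16.idx = 27  [len(D.lab) + 24]
27. n17.idx = "rp"  [terminal]
28. n18.wid = 13  [terminal]
29. n19.wid = 15  [terminal]
30. n16.wid = "rpy"  [a.idx ++ "y"]
31. n10.idx = 28  [len(B.wid) + 25]
32. n10.ok = -2  [-2]
33. n7.idx = 24  [S₁.ok + S₁.idx - 2]
34. n7.ok = 4  [S₁.idx - 24]
35. n0.idx = 10  [10]
36. n0.ok = -5  [S₁.ok - 10]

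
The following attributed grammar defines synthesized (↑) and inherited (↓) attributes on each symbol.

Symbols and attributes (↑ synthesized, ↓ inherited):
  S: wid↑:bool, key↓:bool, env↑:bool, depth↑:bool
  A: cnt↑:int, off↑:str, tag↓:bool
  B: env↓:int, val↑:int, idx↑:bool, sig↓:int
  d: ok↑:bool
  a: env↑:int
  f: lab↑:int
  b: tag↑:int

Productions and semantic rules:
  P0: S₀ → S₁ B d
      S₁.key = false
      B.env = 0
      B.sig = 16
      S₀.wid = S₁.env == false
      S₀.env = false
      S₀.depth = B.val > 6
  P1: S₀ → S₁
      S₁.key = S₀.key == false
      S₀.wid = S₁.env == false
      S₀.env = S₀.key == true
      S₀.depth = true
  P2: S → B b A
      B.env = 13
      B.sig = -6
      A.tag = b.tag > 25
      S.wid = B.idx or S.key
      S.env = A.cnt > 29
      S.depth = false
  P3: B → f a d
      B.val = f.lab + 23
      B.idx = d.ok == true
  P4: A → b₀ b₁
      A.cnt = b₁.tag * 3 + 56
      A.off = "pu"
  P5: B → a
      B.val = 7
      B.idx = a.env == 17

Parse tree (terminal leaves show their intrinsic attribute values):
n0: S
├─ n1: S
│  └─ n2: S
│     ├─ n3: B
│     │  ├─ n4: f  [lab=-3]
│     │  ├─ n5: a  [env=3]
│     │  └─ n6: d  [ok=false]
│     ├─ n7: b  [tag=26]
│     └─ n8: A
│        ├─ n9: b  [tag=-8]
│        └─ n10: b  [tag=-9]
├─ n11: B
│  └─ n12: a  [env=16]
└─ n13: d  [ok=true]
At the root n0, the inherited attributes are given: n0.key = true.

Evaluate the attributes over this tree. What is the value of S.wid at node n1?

true

1. n0.key = true  [given at root]
2. n1.key = false  [false]
3. n2.key = true  [S₀.key == false]
4. n3.env = 13  [13]
5. n3.sig = -6  [-6]
6. n4.lab = -3  [terminal]
7. n5.env = 3  [terminal]
8. n6.ok = false  [terminal]
9. n3.val = 20  [f.lab + 23]
10. n3.idx = false  [d.ok == true]
11. n7.tag = 26  [terminal]
12. n8.tag = true  [b.tag > 25]
13. n9.tag = -8  [terminal]
14. n10.tag = -9  [terminal]
15. n8.cnt = 29  [b₁.tag * 3 + 56]
16. n8.off = "pu"  ["pu"]
17. n2.wid = true  [B.idx or S.key]
18. n2.env = false  [A.cnt > 29]
19. n2.depth = false  [false]
20. n1.wid = true  [S₁.env == false]
21. n1.env = false  [S₀.key == true]
22. n1.depth = true  [true]
23. n11.env = 0  [0]
24. n11.sig = 16  [16]
25. n12.env = 16  [terminal]
26. n11.val = 7  [7]
27. n11.idx = false  [a.env == 17]
28. n13.ok = true  [terminal]
29. n0.wid = true  [S₁.env == false]
30. n0.env = false  [false]
31. n0.depth = true  [B.val > 6]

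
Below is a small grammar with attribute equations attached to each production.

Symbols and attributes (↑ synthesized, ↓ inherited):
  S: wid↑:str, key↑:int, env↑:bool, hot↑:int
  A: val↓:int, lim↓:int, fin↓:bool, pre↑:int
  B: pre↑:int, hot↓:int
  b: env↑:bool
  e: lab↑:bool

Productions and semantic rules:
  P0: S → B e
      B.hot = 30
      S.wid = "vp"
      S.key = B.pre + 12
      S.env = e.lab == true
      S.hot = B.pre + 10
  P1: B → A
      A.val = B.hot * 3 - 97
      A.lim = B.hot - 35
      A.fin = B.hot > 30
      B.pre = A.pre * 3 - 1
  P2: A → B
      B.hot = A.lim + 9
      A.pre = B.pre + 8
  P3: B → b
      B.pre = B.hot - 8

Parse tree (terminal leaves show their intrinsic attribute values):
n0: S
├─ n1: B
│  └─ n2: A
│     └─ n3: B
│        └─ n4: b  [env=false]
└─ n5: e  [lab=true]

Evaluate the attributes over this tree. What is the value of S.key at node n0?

1. n1.hot = 30  [30]
2. n2.val = -7  [B.hot * 3 - 97]
3. n2.lim = -5  [B.hot - 35]
4. n2.fin = false  [B.hot > 30]
5. n3.hot = 4  [A.lim + 9]
6. n4.env = false  [terminal]
7. n3.pre = -4  [B.hot - 8]
8. n2.pre = 4  [B.pre + 8]
9. n1.pre = 11  [A.pre * 3 - 1]
10. n5.lab = true  [terminal]
11. n0.wid = "vp"  ["vp"]
12. n0.key = 23  [B.pre + 12]
13. n0.env = true  [e.lab == true]
14. n0.hot = 21  [B.pre + 10]

23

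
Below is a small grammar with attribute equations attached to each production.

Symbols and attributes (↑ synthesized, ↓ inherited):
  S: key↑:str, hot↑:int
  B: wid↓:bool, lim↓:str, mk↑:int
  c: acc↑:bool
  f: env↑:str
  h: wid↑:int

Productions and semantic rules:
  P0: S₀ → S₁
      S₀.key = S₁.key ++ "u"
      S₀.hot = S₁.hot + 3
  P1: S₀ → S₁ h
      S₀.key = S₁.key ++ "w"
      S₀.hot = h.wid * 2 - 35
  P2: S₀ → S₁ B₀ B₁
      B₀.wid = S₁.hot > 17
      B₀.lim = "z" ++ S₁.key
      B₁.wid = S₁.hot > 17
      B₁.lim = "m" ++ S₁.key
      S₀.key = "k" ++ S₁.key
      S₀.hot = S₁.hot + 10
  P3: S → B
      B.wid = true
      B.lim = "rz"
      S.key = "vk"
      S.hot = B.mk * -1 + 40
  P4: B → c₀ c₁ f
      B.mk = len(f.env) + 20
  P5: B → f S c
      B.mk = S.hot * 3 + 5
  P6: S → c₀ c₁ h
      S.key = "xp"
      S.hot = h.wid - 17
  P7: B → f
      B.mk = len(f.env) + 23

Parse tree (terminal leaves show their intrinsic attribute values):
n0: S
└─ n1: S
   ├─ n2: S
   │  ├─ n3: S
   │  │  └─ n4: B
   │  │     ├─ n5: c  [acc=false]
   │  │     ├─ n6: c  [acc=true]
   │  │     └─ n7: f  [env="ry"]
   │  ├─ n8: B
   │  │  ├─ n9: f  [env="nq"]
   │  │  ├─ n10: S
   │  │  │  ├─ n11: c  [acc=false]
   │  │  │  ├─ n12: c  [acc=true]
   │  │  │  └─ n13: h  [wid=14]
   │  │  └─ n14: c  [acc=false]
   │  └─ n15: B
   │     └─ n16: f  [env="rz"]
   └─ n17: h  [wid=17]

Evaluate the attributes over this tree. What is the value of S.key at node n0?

1. n4.wid = true  [true]
2. n4.lim = "rz"  ["rz"]
3. n5.acc = false  [terminal]
4. n6.acc = true  [terminal]
5. n7.env = "ry"  [terminal]
6. n4.mk = 22  [len(f.env) + 20]
7. n3.key = "vk"  ["vk"]
8. n3.hot = 18  [B.mk * -1 + 40]
9. n8.wid = true  [S₁.hot > 17]
10. n8.lim = "zvk"  ["z" ++ S₁.key]
11. n9.env = "nq"  [terminal]
12. n11.acc = false  [terminal]
13. n12.acc = true  [terminal]
14. n13.wid = 14  [terminal]
15. n10.key = "xp"  ["xp"]
16. n10.hot = -3  [h.wid - 17]
17. n14.acc = false  [terminal]
18. n8.mk = -4  [S.hot * 3 + 5]
19. n15.wid = true  [S₁.hot > 17]
20. n15.lim = "mvk"  ["m" ++ S₁.key]
21. n16.env = "rz"  [terminal]
22. n15.mk = 25  [len(f.env) + 23]
23. n2.key = "kvk"  ["k" ++ S₁.key]
24. n2.hot = 28  [S₁.hot + 10]
25. n17.wid = 17  [terminal]
26. n1.key = "kvkw"  [S₁.key ++ "w"]
27. n1.hot = -1  [h.wid * 2 - 35]
28. n0.key = "kvkwu"  [S₁.key ++ "u"]
29. n0.hot = 2  [S₁.hot + 3]

"kvkwu"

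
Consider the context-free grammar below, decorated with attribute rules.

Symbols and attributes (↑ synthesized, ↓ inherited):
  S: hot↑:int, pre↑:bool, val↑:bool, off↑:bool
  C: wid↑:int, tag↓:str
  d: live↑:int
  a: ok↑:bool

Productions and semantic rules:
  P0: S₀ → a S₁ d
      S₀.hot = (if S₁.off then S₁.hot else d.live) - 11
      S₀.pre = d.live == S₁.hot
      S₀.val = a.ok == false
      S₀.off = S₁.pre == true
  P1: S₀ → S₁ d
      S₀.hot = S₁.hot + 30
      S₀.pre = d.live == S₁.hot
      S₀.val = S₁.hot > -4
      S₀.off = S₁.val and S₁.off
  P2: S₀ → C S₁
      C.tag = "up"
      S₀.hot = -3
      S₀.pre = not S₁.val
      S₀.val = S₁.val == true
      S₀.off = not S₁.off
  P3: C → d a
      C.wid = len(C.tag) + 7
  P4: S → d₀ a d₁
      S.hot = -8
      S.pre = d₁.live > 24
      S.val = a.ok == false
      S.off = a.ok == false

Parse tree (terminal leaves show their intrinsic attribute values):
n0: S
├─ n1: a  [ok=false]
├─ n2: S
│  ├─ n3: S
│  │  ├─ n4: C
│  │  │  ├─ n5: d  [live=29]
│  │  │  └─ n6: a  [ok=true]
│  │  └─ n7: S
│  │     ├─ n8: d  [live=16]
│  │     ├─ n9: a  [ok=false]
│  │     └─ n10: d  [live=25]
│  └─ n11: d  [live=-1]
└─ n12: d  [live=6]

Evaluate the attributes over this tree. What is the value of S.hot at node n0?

1. n1.ok = false  [terminal]
2. n4.tag = "up"  ["up"]
3. n5.live = 29  [terminal]
4. n6.ok = true  [terminal]
5. n4.wid = 9  [len(C.tag) + 7]
6. n8.live = 16  [terminal]
7. n9.ok = false  [terminal]
8. n10.live = 25  [terminal]
9. n7.hot = -8  [-8]
10. n7.pre = true  [d₁.live > 24]
11. n7.val = true  [a.ok == false]
12. n7.off = true  [a.ok == false]
13. n3.hot = -3  [-3]
14. n3.pre = false  [not S₁.val]
15. n3.val = true  [S₁.val == true]
16. n3.off = false  [not S₁.off]
17. n11.live = -1  [terminal]
18. n2.hot = 27  [S₁.hot + 30]
19. n2.pre = false  [d.live == S₁.hot]
20. n2.val = true  [S₁.hot > -4]
21. n2.off = false  [S₁.val and S₁.off]
22. n12.live = 6  [terminal]
23. n0.hot = -5  [(if S₁.off then S₁.hot else d.live) - 11]
24. n0.pre = false  [d.live == S₁.hot]
25. n0.val = true  [a.ok == false]
26. n0.off = false  [S₁.pre == true]

-5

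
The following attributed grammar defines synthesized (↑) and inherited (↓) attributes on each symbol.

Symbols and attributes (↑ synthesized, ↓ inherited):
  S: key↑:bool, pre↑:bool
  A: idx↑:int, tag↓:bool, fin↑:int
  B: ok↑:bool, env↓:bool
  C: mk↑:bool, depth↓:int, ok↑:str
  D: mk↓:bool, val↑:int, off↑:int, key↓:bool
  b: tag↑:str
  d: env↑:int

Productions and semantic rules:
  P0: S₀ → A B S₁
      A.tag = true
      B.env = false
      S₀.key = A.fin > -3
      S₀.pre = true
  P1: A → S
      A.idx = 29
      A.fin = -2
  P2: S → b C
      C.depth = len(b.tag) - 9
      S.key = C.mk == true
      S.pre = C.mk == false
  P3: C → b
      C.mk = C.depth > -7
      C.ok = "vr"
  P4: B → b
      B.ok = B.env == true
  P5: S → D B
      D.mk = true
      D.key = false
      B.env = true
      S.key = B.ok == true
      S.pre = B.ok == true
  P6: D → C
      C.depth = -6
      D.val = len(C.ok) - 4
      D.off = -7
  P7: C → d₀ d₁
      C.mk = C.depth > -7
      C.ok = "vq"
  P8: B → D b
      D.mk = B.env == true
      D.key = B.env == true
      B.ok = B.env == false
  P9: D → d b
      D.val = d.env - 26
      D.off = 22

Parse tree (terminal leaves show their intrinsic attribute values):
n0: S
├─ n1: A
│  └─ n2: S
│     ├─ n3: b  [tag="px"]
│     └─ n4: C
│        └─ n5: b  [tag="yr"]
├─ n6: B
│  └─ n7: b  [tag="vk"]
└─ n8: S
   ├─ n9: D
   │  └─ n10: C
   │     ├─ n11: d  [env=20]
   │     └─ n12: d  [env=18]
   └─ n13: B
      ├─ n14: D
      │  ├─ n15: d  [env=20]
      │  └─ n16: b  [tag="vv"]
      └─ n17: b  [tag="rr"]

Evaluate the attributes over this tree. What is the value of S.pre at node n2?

1. n1.tag = true  [true]
2. n3.tag = "px"  [terminal]
3. n4.depth = -7  [len(b.tag) - 9]
4. n5.tag = "yr"  [terminal]
5. n4.mk = false  [C.depth > -7]
6. n4.ok = "vr"  ["vr"]
7. n2.key = false  [C.mk == true]
8. n2.pre = true  [C.mk == false]
9. n1.idx = 29  [29]
10. n1.fin = -2  [-2]
11. n6.env = false  [false]
12. n7.tag = "vk"  [terminal]
13. n6.ok = false  [B.env == true]
14. n9.mk = true  [true]
15. n9.key = false  [false]
16. n10.depth = -6  [-6]
17. n11.env = 20  [terminal]
18. n12.env = 18  [terminal]
19. n10.mk = true  [C.depth > -7]
20. n10.ok = "vq"  ["vq"]
21. n9.val = -2  [len(C.ok) - 4]
22. n9.off = -7  [-7]
23. n13.env = true  [true]
24. n14.mk = true  [B.env == true]
25. n14.key = true  [B.env == true]
26. n15.env = 20  [terminal]
27. n16.tag = "vv"  [terminal]
28. n14.val = -6  [d.env - 26]
29. n14.off = 22  [22]
30. n17.tag = "rr"  [terminal]
31. n13.ok = false  [B.env == false]
32. n8.key = false  [B.ok == true]
33. n8.pre = false  [B.ok == true]
34. n0.key = true  [A.fin > -3]
35. n0.pre = true  [true]

true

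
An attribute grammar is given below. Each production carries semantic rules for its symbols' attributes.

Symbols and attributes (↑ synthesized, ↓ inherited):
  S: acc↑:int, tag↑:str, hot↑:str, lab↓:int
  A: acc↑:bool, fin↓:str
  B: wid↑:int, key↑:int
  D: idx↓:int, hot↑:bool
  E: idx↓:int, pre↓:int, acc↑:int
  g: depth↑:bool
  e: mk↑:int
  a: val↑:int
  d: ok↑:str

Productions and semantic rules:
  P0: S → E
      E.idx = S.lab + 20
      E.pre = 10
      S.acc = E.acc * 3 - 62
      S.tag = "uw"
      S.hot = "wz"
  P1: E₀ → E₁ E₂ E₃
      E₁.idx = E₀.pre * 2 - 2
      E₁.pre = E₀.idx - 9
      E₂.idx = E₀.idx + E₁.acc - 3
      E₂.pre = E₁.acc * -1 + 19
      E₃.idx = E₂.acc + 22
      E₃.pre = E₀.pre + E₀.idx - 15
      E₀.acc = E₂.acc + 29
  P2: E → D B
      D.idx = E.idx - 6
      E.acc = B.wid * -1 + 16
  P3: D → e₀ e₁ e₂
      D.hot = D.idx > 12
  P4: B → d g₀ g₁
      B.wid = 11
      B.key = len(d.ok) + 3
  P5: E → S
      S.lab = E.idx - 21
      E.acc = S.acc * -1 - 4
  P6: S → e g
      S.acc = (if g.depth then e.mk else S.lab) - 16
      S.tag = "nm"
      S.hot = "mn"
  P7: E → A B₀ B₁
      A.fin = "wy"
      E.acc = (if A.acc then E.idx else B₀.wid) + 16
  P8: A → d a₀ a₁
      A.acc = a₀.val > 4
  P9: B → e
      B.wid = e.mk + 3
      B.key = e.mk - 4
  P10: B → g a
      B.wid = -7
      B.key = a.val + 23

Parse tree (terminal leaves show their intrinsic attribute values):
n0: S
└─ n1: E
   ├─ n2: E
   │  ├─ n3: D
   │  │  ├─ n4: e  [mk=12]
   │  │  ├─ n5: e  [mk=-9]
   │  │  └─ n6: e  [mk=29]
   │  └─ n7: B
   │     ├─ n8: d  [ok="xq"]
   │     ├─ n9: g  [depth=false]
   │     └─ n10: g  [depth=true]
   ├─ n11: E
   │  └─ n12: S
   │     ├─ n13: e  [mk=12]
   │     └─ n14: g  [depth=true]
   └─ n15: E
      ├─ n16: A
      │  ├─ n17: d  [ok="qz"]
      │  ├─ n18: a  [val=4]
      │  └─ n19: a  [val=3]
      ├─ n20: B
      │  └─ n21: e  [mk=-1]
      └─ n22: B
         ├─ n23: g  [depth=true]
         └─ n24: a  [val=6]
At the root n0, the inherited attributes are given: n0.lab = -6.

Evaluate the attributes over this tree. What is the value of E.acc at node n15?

1. n0.lab = -6  [given at root]
2. n1.idx = 14  [S.lab + 20]
3. n1.pre = 10  [10]
4. n2.idx = 18  [E₀.pre * 2 - 2]
5. n2.pre = 5  [E₀.idx - 9]
6. n3.idx = 12  [E.idx - 6]
7. n4.mk = 12  [terminal]
8. n5.mk = -9  [terminal]
9. n6.mk = 29  [terminal]
10. n3.hot = false  [D.idx > 12]
11. n8.ok = "xq"  [terminal]
12. n9.depth = false  [terminal]
13. n10.depth = true  [terminal]
14. n7.wid = 11  [11]
15. n7.key = 5  [len(d.ok) + 3]
16. n2.acc = 5  [B.wid * -1 + 16]
17. n11.idx = 16  [E₀.idx + E₁.acc - 3]
18. n11.pre = 14  [E₁.acc * -1 + 19]
19. n12.lab = -5  [E.idx - 21]
20. n13.mk = 12  [terminal]
21. n14.depth = true  [terminal]
22. n12.acc = -4  [(if g.depth then e.mk else S.lab) - 16]
23. n12.tag = "nm"  ["nm"]
24. n12.hot = "mn"  ["mn"]
25. n11.acc = 0  [S.acc * -1 - 4]
26. n15.idx = 22  [E₂.acc + 22]
27. n15.pre = 9  [E₀.pre + E₀.idx - 15]
28. n16.fin = "wy"  ["wy"]
29. n17.ok = "qz"  [terminal]
30. n18.val = 4  [terminal]
31. n19.val = 3  [terminal]
32. n16.acc = false  [a₀.val > 4]
33. n21.mk = -1  [terminal]
34. n20.wid = 2  [e.mk + 3]
35. n20.key = -5  [e.mk - 4]
36. n23.depth = true  [terminal]
37. n24.val = 6  [terminal]
38. n22.wid = -7  [-7]
39. n22.key = 29  [a.val + 23]
40. n15.acc = 18  [(if A.acc then E.idx else B₀.wid) + 16]
41. n1.acc = 29  [E₂.acc + 29]
42. n0.acc = 25  [E.acc * 3 - 62]
43. n0.tag = "uw"  ["uw"]
44. n0.hot = "wz"  ["wz"]

18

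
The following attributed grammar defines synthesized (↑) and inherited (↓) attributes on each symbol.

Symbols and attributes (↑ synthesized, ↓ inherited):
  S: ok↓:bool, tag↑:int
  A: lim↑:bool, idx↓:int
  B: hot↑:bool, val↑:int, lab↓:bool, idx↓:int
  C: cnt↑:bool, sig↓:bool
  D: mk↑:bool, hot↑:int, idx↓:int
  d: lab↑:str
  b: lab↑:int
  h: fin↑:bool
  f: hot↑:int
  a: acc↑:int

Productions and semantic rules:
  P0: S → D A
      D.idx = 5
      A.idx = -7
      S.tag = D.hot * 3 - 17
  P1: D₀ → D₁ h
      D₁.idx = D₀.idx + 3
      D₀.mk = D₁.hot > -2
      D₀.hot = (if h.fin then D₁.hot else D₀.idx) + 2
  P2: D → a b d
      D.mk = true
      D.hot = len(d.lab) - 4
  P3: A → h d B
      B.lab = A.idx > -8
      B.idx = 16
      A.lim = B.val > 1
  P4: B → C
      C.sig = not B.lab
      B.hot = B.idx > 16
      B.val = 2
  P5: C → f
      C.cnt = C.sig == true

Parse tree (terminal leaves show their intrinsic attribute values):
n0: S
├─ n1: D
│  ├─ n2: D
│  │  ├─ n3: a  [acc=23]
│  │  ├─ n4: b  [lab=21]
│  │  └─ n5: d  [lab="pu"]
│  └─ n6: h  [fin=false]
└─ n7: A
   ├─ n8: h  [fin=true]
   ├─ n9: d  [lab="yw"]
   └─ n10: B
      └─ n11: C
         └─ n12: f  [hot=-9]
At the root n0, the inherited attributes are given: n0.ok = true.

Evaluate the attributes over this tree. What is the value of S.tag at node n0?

1. n0.ok = true  [given at root]
2. n1.idx = 5  [5]
3. n2.idx = 8  [D₀.idx + 3]
4. n3.acc = 23  [terminal]
5. n4.lab = 21  [terminal]
6. n5.lab = "pu"  [terminal]
7. n2.mk = true  [true]
8. n2.hot = -2  [len(d.lab) - 4]
9. n6.fin = false  [terminal]
10. n1.mk = false  [D₁.hot > -2]
11. n1.hot = 7  [(if h.fin then D₁.hot else D₀.idx) + 2]
12. n7.idx = -7  [-7]
13. n8.fin = true  [terminal]
14. n9.lab = "yw"  [terminal]
15. n10.lab = true  [A.idx > -8]
16. n10.idx = 16  [16]
17. n11.sig = false  [not B.lab]
18. n12.hot = -9  [terminal]
19. n11.cnt = false  [C.sig == true]
20. n10.hot = false  [B.idx > 16]
21. n10.val = 2  [2]
22. n7.lim = true  [B.val > 1]
23. n0.tag = 4  [D.hot * 3 - 17]

4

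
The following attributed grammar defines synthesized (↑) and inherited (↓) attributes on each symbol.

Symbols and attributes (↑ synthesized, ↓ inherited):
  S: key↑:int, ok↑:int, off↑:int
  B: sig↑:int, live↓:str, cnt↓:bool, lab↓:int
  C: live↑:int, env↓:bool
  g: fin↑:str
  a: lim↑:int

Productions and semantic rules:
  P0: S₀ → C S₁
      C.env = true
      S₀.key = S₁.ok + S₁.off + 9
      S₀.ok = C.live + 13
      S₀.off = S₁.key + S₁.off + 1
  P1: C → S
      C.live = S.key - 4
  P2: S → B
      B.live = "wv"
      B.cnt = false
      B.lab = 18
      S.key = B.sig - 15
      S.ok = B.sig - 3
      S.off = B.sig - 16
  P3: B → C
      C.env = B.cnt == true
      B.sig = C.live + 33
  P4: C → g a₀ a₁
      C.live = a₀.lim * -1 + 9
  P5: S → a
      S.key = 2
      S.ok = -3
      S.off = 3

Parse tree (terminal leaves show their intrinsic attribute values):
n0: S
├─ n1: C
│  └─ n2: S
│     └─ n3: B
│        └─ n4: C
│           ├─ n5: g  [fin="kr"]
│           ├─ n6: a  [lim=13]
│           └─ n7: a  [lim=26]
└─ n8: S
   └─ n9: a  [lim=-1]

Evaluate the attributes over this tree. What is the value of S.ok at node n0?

1. n1.env = true  [true]
2. n3.live = "wv"  ["wv"]
3. n3.cnt = false  [false]
4. n3.lab = 18  [18]
5. n4.env = false  [B.cnt == true]
6. n5.fin = "kr"  [terminal]
7. n6.lim = 13  [terminal]
8. n7.lim = 26  [terminal]
9. n4.live = -4  [a₀.lim * -1 + 9]
10. n3.sig = 29  [C.live + 33]
11. n2.key = 14  [B.sig - 15]
12. n2.ok = 26  [B.sig - 3]
13. n2.off = 13  [B.sig - 16]
14. n1.live = 10  [S.key - 4]
15. n9.lim = -1  [terminal]
16. n8.key = 2  [2]
17. n8.ok = -3  [-3]
18. n8.off = 3  [3]
19. n0.key = 9  [S₁.ok + S₁.off + 9]
20. n0.ok = 23  [C.live + 13]
21. n0.off = 6  [S₁.key + S₁.off + 1]

23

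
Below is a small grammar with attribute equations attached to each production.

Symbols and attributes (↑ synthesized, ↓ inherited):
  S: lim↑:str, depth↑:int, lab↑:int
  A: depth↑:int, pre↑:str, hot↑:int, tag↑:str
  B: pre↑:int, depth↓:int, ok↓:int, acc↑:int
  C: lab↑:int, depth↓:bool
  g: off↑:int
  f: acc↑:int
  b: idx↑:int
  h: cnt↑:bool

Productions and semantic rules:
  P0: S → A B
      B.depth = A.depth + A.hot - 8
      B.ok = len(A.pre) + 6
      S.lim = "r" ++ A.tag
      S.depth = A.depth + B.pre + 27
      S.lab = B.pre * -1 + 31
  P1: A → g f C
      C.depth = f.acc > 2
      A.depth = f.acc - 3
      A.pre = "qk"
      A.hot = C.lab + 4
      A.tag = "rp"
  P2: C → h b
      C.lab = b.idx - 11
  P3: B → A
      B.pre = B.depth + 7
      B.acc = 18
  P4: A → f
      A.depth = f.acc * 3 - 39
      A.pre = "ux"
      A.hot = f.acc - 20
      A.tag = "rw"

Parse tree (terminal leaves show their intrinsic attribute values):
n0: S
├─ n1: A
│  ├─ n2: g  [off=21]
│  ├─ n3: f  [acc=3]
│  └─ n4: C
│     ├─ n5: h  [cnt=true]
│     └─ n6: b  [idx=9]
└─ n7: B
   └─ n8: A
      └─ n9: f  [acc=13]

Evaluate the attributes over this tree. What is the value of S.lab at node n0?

30

1. n2.off = 21  [terminal]
2. n3.acc = 3  [terminal]
3. n4.depth = true  [f.acc > 2]
4. n5.cnt = true  [terminal]
5. n6.idx = 9  [terminal]
6. n4.lab = -2  [b.idx - 11]
7. n1.depth = 0  [f.acc - 3]
8. n1.pre = "qk"  ["qk"]
9. n1.hot = 2  [C.lab + 4]
10. n1.tag = "rp"  ["rp"]
11. n7.depth = -6  [A.depth + A.hot - 8]
12. n7.ok = 8  [len(A.pre) + 6]
13. n9.acc = 13  [terminal]
14. n8.depth = 0  [f.acc * 3 - 39]
15. n8.pre = "ux"  ["ux"]
16. n8.hot = -7  [f.acc - 20]
17. n8.tag = "rw"  ["rw"]
18. n7.pre = 1  [B.depth + 7]
19. n7.acc = 18  [18]
20. n0.lim = "rrp"  ["r" ++ A.tag]
21. n0.depth = 28  [A.depth + B.pre + 27]
22. n0.lab = 30  [B.pre * -1 + 31]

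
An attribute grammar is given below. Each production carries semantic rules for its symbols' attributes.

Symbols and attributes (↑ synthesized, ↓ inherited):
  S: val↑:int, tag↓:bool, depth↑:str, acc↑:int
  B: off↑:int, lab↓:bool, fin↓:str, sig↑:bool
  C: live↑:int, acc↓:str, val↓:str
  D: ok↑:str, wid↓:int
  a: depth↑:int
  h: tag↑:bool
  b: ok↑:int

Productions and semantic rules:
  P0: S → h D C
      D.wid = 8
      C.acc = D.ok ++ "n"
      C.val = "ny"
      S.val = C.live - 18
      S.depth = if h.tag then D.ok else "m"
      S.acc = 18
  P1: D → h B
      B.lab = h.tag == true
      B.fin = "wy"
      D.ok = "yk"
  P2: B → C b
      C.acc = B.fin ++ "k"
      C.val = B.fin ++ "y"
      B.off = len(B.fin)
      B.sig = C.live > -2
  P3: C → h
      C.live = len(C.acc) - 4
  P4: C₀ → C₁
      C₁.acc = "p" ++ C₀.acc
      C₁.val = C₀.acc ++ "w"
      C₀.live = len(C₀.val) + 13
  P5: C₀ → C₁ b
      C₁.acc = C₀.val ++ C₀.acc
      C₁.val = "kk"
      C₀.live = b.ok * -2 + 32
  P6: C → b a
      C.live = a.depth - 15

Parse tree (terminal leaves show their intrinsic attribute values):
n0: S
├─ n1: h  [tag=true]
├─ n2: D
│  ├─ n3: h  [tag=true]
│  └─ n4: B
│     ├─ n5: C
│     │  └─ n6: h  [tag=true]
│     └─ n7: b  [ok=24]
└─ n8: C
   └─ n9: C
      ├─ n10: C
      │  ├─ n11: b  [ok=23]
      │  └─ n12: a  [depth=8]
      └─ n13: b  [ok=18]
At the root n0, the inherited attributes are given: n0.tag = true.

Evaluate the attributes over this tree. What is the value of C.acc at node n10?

"yknwpykn"

1. n0.tag = true  [given at root]
2. n1.tag = true  [terminal]
3. n2.wid = 8  [8]
4. n3.tag = true  [terminal]
5. n4.lab = true  [h.tag == true]
6. n4.fin = "wy"  ["wy"]
7. n5.acc = "wyk"  [B.fin ++ "k"]
8. n5.val = "wyy"  [B.fin ++ "y"]
9. n6.tag = true  [terminal]
10. n5.live = -1  [len(C.acc) - 4]
11. n7.ok = 24  [terminal]
12. n4.off = 2  [len(B.fin)]
13. n4.sig = true  [C.live > -2]
14. n2.ok = "yk"  ["yk"]
15. n8.acc = "ykn"  [D.ok ++ "n"]
16. n8.val = "ny"  ["ny"]
17. n9.acc = "pykn"  ["p" ++ C₀.acc]
18. n9.val = "yknw"  [C₀.acc ++ "w"]
19. n10.acc = "yknwpykn"  [C₀.val ++ C₀.acc]
20. n10.val = "kk"  ["kk"]
21. n11.ok = 23  [terminal]
22. n12.depth = 8  [terminal]
23. n10.live = -7  [a.depth - 15]
24. n13.ok = 18  [terminal]
25. n9.live = -4  [b.ok * -2 + 32]
26. n8.live = 15  [len(C₀.val) + 13]
27. n0.val = -3  [C.live - 18]
28. n0.depth = "yk"  [if h.tag then D.ok else "m"]
29. n0.acc = 18  [18]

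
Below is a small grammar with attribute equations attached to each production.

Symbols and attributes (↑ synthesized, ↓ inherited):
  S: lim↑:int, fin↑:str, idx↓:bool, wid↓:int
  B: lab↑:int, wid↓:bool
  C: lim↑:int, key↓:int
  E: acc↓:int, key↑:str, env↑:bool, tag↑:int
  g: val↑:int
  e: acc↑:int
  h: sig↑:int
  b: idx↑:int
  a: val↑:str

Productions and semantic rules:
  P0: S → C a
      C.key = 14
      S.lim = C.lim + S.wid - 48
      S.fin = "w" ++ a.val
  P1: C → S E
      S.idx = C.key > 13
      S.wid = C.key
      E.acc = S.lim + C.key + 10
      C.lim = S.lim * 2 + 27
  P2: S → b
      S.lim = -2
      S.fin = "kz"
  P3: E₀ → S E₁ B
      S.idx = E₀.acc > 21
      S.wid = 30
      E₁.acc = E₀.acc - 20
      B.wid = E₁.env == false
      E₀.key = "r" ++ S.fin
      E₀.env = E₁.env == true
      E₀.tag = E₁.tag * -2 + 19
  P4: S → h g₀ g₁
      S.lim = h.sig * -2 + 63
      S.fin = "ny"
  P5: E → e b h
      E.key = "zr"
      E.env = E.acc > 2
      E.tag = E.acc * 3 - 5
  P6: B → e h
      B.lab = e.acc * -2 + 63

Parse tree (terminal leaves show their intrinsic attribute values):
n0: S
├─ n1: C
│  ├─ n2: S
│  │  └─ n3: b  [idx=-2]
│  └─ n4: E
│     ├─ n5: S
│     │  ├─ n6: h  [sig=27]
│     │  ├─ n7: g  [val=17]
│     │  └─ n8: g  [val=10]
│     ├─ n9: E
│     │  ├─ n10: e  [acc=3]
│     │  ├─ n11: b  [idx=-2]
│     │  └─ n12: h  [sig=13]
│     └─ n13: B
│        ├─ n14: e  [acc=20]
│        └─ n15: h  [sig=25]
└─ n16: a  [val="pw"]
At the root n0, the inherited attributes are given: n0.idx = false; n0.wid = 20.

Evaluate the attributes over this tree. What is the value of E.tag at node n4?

1. n0.idx = false  [given at root]
2. n0.wid = 20  [given at root]
3. n1.key = 14  [14]
4. n2.idx = true  [C.key > 13]
5. n2.wid = 14  [C.key]
6. n3.idx = -2  [terminal]
7. n2.lim = -2  [-2]
8. n2.fin = "kz"  ["kz"]
9. n4.acc = 22  [S.lim + C.key + 10]
10. n5.idx = true  [E₀.acc > 21]
11. n5.wid = 30  [30]
12. n6.sig = 27  [terminal]
13. n7.val = 17  [terminal]
14. n8.val = 10  [terminal]
15. n5.lim = 9  [h.sig * -2 + 63]
16. n5.fin = "ny"  ["ny"]
17. n9.acc = 2  [E₀.acc - 20]
18. n10.acc = 3  [terminal]
19. n11.idx = -2  [terminal]
20. n12.sig = 13  [terminal]
21. n9.key = "zr"  ["zr"]
22. n9.env = false  [E.acc > 2]
23. n9.tag = 1  [E.acc * 3 - 5]
24. n13.wid = true  [E₁.env == false]
25. n14.acc = 20  [terminal]
26. n15.sig = 25  [terminal]
27. n13.lab = 23  [e.acc * -2 + 63]
28. n4.key = "rny"  ["r" ++ S.fin]
29. n4.env = false  [E₁.env == true]
30. n4.tag = 17  [E₁.tag * -2 + 19]
31. n1.lim = 23  [S.lim * 2 + 27]
32. n16.val = "pw"  [terminal]
33. n0.lim = -5  [C.lim + S.wid - 48]
34. n0.fin = "wpw"  ["w" ++ a.val]

17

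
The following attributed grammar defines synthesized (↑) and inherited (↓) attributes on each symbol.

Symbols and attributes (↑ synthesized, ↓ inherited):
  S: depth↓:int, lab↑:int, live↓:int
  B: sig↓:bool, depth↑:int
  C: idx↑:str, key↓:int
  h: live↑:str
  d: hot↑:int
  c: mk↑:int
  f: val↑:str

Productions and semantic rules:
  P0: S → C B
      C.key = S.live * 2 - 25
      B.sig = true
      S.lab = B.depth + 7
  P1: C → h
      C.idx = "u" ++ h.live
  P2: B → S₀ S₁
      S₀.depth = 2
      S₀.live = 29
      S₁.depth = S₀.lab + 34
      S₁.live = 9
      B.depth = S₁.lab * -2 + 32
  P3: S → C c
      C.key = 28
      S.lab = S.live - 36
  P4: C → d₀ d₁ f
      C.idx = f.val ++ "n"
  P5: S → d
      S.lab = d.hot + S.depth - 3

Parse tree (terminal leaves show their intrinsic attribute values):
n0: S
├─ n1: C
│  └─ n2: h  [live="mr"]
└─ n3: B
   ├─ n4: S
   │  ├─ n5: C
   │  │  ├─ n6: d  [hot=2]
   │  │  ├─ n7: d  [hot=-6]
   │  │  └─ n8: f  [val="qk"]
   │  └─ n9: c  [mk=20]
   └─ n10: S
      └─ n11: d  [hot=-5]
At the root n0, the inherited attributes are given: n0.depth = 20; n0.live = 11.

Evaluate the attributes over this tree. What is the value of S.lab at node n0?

1. n0.depth = 20  [given at root]
2. n0.live = 11  [given at root]
3. n1.key = -3  [S.live * 2 - 25]
4. n2.live = "mr"  [terminal]
5. n1.idx = "umr"  ["u" ++ h.live]
6. n3.sig = true  [true]
7. n4.depth = 2  [2]
8. n4.live = 29  [29]
9. n5.key = 28  [28]
10. n6.hot = 2  [terminal]
11. n7.hot = -6  [terminal]
12. n8.val = "qk"  [terminal]
13. n5.idx = "qkn"  [f.val ++ "n"]
14. n9.mk = 20  [terminal]
15. n4.lab = -7  [S.live - 36]
16. n10.depth = 27  [S₀.lab + 34]
17. n10.live = 9  [9]
18. n11.hot = -5  [terminal]
19. n10.lab = 19  [d.hot + S.depth - 3]
20. n3.depth = -6  [S₁.lab * -2 + 32]
21. n0.lab = 1  [B.depth + 7]

1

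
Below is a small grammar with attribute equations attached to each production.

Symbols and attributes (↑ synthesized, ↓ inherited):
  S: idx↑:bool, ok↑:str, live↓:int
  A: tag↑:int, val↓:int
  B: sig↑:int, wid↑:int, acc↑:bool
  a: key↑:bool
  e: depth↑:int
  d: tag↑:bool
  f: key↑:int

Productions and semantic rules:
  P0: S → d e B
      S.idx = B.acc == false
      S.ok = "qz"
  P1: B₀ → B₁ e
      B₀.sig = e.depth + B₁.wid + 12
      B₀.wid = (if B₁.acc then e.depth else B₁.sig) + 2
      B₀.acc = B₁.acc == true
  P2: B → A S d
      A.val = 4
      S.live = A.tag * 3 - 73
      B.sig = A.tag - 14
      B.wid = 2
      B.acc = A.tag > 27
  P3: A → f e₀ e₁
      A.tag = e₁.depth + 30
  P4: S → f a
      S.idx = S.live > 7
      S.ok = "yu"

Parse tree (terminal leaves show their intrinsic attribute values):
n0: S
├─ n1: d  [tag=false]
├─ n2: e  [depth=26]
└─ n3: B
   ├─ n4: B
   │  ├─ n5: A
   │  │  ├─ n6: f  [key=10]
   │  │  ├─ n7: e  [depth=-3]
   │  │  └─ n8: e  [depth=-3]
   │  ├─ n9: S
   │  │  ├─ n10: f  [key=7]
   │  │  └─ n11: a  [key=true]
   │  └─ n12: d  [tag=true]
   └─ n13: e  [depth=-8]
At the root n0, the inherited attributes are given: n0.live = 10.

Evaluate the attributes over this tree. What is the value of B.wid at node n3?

15

1. n0.live = 10  [given at root]
2. n1.tag = false  [terminal]
3. n2.depth = 26  [terminal]
4. n5.val = 4  [4]
5. n6.key = 10  [terminal]
6. n7.depth = -3  [terminal]
7. n8.depth = -3  [terminal]
8. n5.tag = 27  [e₁.depth + 30]
9. n9.live = 8  [A.tag * 3 - 73]
10. n10.key = 7  [terminal]
11. n11.key = true  [terminal]
12. n9.idx = true  [S.live > 7]
13. n9.ok = "yu"  ["yu"]
14. n12.tag = true  [terminal]
15. n4.sig = 13  [A.tag - 14]
16. n4.wid = 2  [2]
17. n4.acc = false  [A.tag > 27]
18. n13.depth = -8  [terminal]
19. n3.sig = 6  [e.depth + B₁.wid + 12]
20. n3.wid = 15  [(if B₁.acc then e.depth else B₁.sig) + 2]
21. n3.acc = false  [B₁.acc == true]
22. n0.idx = true  [B.acc == false]
23. n0.ok = "qz"  ["qz"]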